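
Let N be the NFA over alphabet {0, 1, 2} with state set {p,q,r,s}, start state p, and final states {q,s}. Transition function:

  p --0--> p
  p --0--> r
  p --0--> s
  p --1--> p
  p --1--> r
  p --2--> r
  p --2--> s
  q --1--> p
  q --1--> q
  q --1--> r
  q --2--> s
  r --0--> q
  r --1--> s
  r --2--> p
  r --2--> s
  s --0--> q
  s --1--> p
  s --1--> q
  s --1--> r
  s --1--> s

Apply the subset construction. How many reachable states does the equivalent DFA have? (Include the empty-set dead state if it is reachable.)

10

Start state of the DFA: {p}.
{p} --0--> {p,r,s}  [new]
{p} --1--> {p,r}  [new]
{p} --2--> {r,s}  [new]
{p,r,s} --0--> {p,q,r,s}  [new]
{p,r,s} --1--> {p,q,r,s}  [seen]
{p,r,s} --2--> {p,r,s}  [seen]
{p,r} --0--> {p,q,r,s}  [seen]
{p,r} --1--> {p,r,s}  [seen]
{p,r} --2--> {p,r,s}  [seen]
{r,s} --0--> {q}  [new]
{r,s} --1--> {p,q,r,s}  [seen]
{r,s} --2--> {p,s}  [new]
{p,q,r,s} --0--> {p,q,r,s}  [seen]
{p,q,r,s} --1--> {p,q,r,s}  [seen]
{p,q,r,s} --2--> {p,r,s}  [seen]
{q} --0--> ∅  [new]
{q} --1--> {p,q,r}  [new]
{q} --2--> {s}  [new]
{p,s} --0--> {p,q,r,s}  [seen]
{p,s} --1--> {p,q,r,s}  [seen]
{p,s} --2--> {r,s}  [seen]
∅ --0--> ∅  [seen]
∅ --1--> ∅  [seen]
∅ --2--> ∅  [seen]
{p,q,r} --0--> {p,q,r,s}  [seen]
{p,q,r} --1--> {p,q,r,s}  [seen]
{p,q,r} --2--> {p,r,s}  [seen]
{s} --0--> {q}  [seen]
{s} --1--> {p,q,r,s}  [seen]
{s} --2--> ∅  [seen]
Reachable DFA states: {p}, {p,r,s}, {p,r}, {r,s}, {p,q,r,s}, {q}, {p,s}, ∅, {p,q,r}, {s}.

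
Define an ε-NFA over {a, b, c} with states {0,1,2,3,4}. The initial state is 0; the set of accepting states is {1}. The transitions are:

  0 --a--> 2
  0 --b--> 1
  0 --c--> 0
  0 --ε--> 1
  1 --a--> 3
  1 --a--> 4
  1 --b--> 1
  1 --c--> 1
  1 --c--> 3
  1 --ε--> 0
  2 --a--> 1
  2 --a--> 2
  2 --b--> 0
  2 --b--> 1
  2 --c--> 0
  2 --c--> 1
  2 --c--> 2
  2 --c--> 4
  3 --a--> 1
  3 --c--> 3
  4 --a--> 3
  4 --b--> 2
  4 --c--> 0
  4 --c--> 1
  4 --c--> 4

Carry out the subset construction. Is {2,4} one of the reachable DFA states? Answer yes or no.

Start state of the DFA: {0,1} (ε-closure of the NFA start).
{0,1} --a--> {2,3,4}  [new]
{0,1} --b--> {0,1}  [seen]
{0,1} --c--> {0,1,3}  [new]
{2,3,4} --a--> {0,1,2,3}  [new]
{2,3,4} --b--> {0,1,2}  [new]
{2,3,4} --c--> {0,1,2,3,4}  [new]
{0,1,3} --a--> {0,1,2,3,4}  [seen]
{0,1,3} --b--> {0,1}  [seen]
{0,1,3} --c--> {0,1,3}  [seen]
{0,1,2,3} --a--> {0,1,2,3,4}  [seen]
{0,1,2,3} --b--> {0,1}  [seen]
{0,1,2,3} --c--> {0,1,2,3,4}  [seen]
{0,1,2} --a--> {0,1,2,3,4}  [seen]
{0,1,2} --b--> {0,1}  [seen]
{0,1,2} --c--> {0,1,2,3,4}  [seen]
{0,1,2,3,4} --a--> {0,1,2,3,4}  [seen]
{0,1,2,3,4} --b--> {0,1,2}  [seen]
{0,1,2,3,4} --c--> {0,1,2,3,4}  [seen]
Reachable DFA states: {0,1}, {2,3,4}, {0,1,3}, {0,1,2,3}, {0,1,2}, {0,1,2,3,4}.
{2,4} is not among them.

no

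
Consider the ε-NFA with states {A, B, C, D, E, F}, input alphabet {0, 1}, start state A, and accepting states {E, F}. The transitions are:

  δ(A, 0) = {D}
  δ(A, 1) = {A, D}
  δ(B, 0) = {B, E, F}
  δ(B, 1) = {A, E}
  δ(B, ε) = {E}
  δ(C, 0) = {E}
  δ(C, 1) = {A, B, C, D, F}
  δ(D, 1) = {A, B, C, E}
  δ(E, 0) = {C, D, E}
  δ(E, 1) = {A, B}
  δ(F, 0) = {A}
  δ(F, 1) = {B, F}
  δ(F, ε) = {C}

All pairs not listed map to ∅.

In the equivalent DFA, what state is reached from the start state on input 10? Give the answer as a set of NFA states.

Start: {A}.
δ(A,1) = {A, D}.
Union: {A, D}.
After 1: {A, D}.
δ(A,0) = {D}; δ(D,0) = ∅.
Union: {D}.
After 0: {D}.

{D}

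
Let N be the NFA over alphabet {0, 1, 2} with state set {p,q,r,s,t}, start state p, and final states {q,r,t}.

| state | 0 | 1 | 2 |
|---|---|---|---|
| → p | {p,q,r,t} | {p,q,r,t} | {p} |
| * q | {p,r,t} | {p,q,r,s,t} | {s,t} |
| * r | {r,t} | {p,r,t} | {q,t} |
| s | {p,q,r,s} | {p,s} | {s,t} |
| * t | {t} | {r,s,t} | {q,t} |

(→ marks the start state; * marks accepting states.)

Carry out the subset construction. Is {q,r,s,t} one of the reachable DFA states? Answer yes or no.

Start state of the DFA: {p}.
{p} --0--> {p,q,r,t}  [new]
{p} --1--> {p,q,r,t}  [seen]
{p} --2--> {p}  [seen]
{p,q,r,t} --0--> {p,q,r,t}  [seen]
{p,q,r,t} --1--> {p,q,r,s,t}  [new]
{p,q,r,t} --2--> {p,q,s,t}  [new]
{p,q,r,s,t} --0--> {p,q,r,s,t}  [seen]
{p,q,r,s,t} --1--> {p,q,r,s,t}  [seen]
{p,q,r,s,t} --2--> {p,q,s,t}  [seen]
{p,q,s,t} --0--> {p,q,r,s,t}  [seen]
{p,q,s,t} --1--> {p,q,r,s,t}  [seen]
{p,q,s,t} --2--> {p,q,s,t}  [seen]
Reachable DFA states: {p}, {p,q,r,t}, {p,q,r,s,t}, {p,q,s,t}.
{q,r,s,t} is not among them.

no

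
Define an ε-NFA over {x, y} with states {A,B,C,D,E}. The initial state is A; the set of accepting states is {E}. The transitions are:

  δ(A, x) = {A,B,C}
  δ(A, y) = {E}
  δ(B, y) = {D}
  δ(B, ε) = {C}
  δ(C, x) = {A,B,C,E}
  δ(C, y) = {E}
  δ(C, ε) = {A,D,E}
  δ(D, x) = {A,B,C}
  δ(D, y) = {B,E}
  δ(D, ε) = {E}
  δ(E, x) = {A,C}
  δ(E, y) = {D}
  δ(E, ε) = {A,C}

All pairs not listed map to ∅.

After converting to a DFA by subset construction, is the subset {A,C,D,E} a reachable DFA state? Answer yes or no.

Start state of the DFA: {A} (ε-closure of the NFA start).
{A} --x--> {A,B,C,D,E}  [new]
{A} --y--> {A,C,D,E}  [new]
{A,B,C,D,E} --x--> {A,B,C,D,E}  [seen]
{A,B,C,D,E} --y--> {A,B,C,D,E}  [seen]
{A,C,D,E} --x--> {A,B,C,D,E}  [seen]
{A,C,D,E} --y--> {A,B,C,D,E}  [seen]
Reachable DFA states: {A}, {A,B,C,D,E}, {A,C,D,E}.
{A,C,D,E} is among them.

yes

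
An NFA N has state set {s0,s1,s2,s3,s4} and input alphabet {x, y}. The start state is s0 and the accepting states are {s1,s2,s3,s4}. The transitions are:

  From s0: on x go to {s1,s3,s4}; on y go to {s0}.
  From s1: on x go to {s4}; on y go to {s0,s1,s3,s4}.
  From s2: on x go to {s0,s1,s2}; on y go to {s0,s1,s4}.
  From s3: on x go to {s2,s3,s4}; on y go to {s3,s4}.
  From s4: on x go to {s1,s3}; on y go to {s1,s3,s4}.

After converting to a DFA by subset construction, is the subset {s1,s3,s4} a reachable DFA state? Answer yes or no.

Start state of the DFA: {s0}.
{s0} --x--> {s1,s3,s4}  [new]
{s0} --y--> {s0}  [seen]
{s1,s3,s4} --x--> {s1,s2,s3,s4}  [new]
{s1,s3,s4} --y--> {s0,s1,s3,s4}  [new]
{s1,s2,s3,s4} --x--> {s0,s1,s2,s3,s4}  [new]
{s1,s2,s3,s4} --y--> {s0,s1,s3,s4}  [seen]
{s0,s1,s3,s4} --x--> {s1,s2,s3,s4}  [seen]
{s0,s1,s3,s4} --y--> {s0,s1,s3,s4}  [seen]
{s0,s1,s2,s3,s4} --x--> {s0,s1,s2,s3,s4}  [seen]
{s0,s1,s2,s3,s4} --y--> {s0,s1,s3,s4}  [seen]
Reachable DFA states: {s0}, {s1,s3,s4}, {s1,s2,s3,s4}, {s0,s1,s3,s4}, {s0,s1,s2,s3,s4}.
{s1,s3,s4} is among them.

yes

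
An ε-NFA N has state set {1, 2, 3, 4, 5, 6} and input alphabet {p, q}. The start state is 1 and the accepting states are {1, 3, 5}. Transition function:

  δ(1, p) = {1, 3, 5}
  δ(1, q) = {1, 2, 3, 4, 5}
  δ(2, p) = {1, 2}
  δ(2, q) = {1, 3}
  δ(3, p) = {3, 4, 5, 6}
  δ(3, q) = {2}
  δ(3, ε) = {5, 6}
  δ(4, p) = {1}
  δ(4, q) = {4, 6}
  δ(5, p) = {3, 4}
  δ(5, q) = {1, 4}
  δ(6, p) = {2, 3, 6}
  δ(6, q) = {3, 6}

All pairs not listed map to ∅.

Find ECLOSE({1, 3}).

Begin with {1, 3}.
3 →ε {5, 6}; add 5, 6.
ε-closure = {1, 3, 5, 6}.

{1, 3, 5, 6}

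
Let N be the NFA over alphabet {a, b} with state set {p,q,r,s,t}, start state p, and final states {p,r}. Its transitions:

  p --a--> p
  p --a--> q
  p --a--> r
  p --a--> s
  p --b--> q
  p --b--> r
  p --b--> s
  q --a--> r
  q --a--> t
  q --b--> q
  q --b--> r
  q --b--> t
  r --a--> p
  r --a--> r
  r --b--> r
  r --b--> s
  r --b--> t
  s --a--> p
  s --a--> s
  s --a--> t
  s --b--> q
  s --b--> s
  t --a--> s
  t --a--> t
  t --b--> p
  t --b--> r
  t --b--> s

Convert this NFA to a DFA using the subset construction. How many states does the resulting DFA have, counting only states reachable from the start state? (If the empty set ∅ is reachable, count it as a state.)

6

Start state of the DFA: {p}.
{p} --a--> {p,q,r,s}  [new]
{p} --b--> {q,r,s}  [new]
{p,q,r,s} --a--> {p,q,r,s,t}  [new]
{p,q,r,s} --b--> {q,r,s,t}  [new]
{q,r,s} --a--> {p,r,s,t}  [new]
{q,r,s} --b--> {q,r,s,t}  [seen]
{p,q,r,s,t} --a--> {p,q,r,s,t}  [seen]
{p,q,r,s,t} --b--> {p,q,r,s,t}  [seen]
{q,r,s,t} --a--> {p,r,s,t}  [seen]
{q,r,s,t} --b--> {p,q,r,s,t}  [seen]
{p,r,s,t} --a--> {p,q,r,s,t}  [seen]
{p,r,s,t} --b--> {p,q,r,s,t}  [seen]
Reachable DFA states: {p}, {p,q,r,s}, {q,r,s}, {p,q,r,s,t}, {q,r,s,t}, {p,r,s,t}.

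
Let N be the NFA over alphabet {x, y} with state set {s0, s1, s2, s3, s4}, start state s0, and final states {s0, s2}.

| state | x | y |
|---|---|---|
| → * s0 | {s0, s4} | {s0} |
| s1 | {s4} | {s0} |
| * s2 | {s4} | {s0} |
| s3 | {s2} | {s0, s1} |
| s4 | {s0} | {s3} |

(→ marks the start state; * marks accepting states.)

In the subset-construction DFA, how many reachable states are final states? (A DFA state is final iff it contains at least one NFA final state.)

5

Start state of the DFA: {s0}.
{s0} --x--> {s0, s4}  [new]
{s0} --y--> {s0}  [seen]
{s0, s4} --x--> {s0, s4}  [seen]
{s0, s4} --y--> {s0, s3}  [new]
{s0, s3} --x--> {s0, s2, s4}  [new]
{s0, s3} --y--> {s0, s1}  [new]
{s0, s2, s4} --x--> {s0, s4}  [seen]
{s0, s2, s4} --y--> {s0, s3}  [seen]
{s0, s1} --x--> {s0, s4}  [seen]
{s0, s1} --y--> {s0}  [seen]
Reachable DFA states: {s0}, {s0, s4}, {s0, s3}, {s0, s2, s4}, {s0, s1}.
Accepting DFA states (contain an NFA accepting state): {s0}, {s0, s4}, {s0, s3}, {s0, s2, s4}, {s0, s1}.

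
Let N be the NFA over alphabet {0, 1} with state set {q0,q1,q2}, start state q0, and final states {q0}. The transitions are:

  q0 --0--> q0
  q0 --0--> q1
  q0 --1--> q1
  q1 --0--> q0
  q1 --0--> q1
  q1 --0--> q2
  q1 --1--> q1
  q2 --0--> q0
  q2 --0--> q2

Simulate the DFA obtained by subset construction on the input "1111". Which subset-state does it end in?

{q1}

Start: {q0}.
δ(q0,1) = {q1}.
Union: {q1}.
After 1: {q1}.
δ(q1,1) = {q1}.
Union: {q1}.
After 1: {q1}.
δ(q1,1) = {q1}.
Union: {q1}.
After 1: {q1}.
δ(q1,1) = {q1}.
Union: {q1}.
After 1: {q1}.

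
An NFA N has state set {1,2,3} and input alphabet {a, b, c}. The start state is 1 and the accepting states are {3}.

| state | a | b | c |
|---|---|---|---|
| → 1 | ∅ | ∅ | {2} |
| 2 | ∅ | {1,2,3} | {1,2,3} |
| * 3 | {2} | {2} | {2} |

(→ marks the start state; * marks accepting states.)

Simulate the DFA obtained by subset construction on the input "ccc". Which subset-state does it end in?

{1,2,3}

Start: {1}.
δ(1,c) = {2}.
Union: {2}.
After c: {2}.
δ(2,c) = {1,2,3}.
Union: {1,2,3}.
After c: {1,2,3}.
δ(1,c) = {2}; δ(2,c) = {1,2,3}; δ(3,c) = {2}.
Union: {1,2,3}.
After c: {1,2,3}.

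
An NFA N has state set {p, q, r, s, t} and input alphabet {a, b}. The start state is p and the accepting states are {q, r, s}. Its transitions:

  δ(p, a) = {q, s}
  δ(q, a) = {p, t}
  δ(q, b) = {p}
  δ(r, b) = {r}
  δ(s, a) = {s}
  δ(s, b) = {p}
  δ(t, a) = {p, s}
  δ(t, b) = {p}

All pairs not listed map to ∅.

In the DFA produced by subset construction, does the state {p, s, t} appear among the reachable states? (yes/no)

yes

Start state of the DFA: {p}.
{p} --a--> {q, s}  [new]
{p} --b--> ∅  [new]
{q, s} --a--> {p, s, t}  [new]
{q, s} --b--> {p}  [seen]
∅ --a--> ∅  [seen]
∅ --b--> ∅  [seen]
{p, s, t} --a--> {p, q, s}  [new]
{p, s, t} --b--> {p}  [seen]
{p, q, s} --a--> {p, q, s, t}  [new]
{p, q, s} --b--> {p}  [seen]
{p, q, s, t} --a--> {p, q, s, t}  [seen]
{p, q, s, t} --b--> {p}  [seen]
Reachable DFA states: {p}, {q, s}, ∅, {p, s, t}, {p, q, s}, {p, q, s, t}.
{p, s, t} is among them.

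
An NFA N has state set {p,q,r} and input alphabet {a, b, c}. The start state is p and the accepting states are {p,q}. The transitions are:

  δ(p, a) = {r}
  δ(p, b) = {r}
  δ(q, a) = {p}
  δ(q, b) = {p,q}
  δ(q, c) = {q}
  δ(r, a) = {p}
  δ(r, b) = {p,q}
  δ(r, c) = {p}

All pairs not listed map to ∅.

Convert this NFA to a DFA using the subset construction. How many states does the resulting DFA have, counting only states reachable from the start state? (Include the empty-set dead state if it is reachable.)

Start state of the DFA: {p}.
{p} --a--> {r}  [new]
{p} --b--> {r}  [seen]
{p} --c--> ∅  [new]
{r} --a--> {p}  [seen]
{r} --b--> {p,q}  [new]
{r} --c--> {p}  [seen]
∅ --a--> ∅  [seen]
∅ --b--> ∅  [seen]
∅ --c--> ∅  [seen]
{p,q} --a--> {p,r}  [new]
{p,q} --b--> {p,q,r}  [new]
{p,q} --c--> {q}  [new]
{p,r} --a--> {p,r}  [seen]
{p,r} --b--> {p,q,r}  [seen]
{p,r} --c--> {p}  [seen]
{p,q,r} --a--> {p,r}  [seen]
{p,q,r} --b--> {p,q,r}  [seen]
{p,q,r} --c--> {p,q}  [seen]
{q} --a--> {p}  [seen]
{q} --b--> {p,q}  [seen]
{q} --c--> {q}  [seen]
Reachable DFA states: {p}, {r}, ∅, {p,q}, {p,r}, {p,q,r}, {q}.

7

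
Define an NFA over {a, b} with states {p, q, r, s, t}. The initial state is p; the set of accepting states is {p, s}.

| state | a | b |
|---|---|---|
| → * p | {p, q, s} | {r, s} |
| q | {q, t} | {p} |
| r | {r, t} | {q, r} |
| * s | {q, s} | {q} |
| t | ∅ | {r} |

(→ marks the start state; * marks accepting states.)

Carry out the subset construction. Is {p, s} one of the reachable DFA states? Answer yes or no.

no

Start state of the DFA: {p}.
{p} --a--> {p, q, s}  [new]
{p} --b--> {r, s}  [new]
{p, q, s} --a--> {p, q, s, t}  [new]
{p, q, s} --b--> {p, q, r, s}  [new]
{r, s} --a--> {q, r, s, t}  [new]
{r, s} --b--> {q, r}  [new]
{p, q, s, t} --a--> {p, q, s, t}  [seen]
{p, q, s, t} --b--> {p, q, r, s}  [seen]
{p, q, r, s} --a--> {p, q, r, s, t}  [new]
{p, q, r, s} --b--> {p, q, r, s}  [seen]
{q, r, s, t} --a--> {q, r, s, t}  [seen]
{q, r, s, t} --b--> {p, q, r}  [new]
{q, r} --a--> {q, r, t}  [new]
{q, r} --b--> {p, q, r}  [seen]
{p, q, r, s, t} --a--> {p, q, r, s, t}  [seen]
{p, q, r, s, t} --b--> {p, q, r, s}  [seen]
{p, q, r} --a--> {p, q, r, s, t}  [seen]
{p, q, r} --b--> {p, q, r, s}  [seen]
{q, r, t} --a--> {q, r, t}  [seen]
{q, r, t} --b--> {p, q, r}  [seen]
Reachable DFA states: {p}, {p, q, s}, {r, s}, {p, q, s, t}, {p, q, r, s}, {q, r, s, t}, {q, r}, {p, q, r, s, t}, {p, q, r}, {q, r, t}.
{p, s} is not among them.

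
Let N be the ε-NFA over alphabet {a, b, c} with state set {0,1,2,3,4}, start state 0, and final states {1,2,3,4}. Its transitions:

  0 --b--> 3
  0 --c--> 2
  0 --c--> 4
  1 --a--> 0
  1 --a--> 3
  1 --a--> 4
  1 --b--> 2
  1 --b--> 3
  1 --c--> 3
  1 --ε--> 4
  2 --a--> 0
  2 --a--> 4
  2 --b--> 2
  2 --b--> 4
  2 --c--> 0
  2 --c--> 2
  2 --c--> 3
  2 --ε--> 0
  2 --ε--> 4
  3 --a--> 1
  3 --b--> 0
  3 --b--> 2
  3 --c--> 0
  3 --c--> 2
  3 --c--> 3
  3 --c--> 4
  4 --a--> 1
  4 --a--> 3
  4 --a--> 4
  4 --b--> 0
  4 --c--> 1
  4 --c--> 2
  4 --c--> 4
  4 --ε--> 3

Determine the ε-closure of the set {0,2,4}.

Begin with {0,2,4}.
4 →ε {3}; add 3.
ε-closure = {0,2,3,4}.

{0,2,3,4}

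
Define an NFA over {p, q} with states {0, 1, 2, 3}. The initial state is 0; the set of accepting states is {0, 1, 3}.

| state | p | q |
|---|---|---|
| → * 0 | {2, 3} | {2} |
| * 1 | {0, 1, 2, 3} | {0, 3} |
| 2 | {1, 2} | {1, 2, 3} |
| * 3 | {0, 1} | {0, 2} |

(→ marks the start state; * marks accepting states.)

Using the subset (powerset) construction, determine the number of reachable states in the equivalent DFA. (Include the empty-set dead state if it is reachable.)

7

Start state of the DFA: {0}.
{0} --p--> {2, 3}  [new]
{0} --q--> {2}  [new]
{2, 3} --p--> {0, 1, 2}  [new]
{2, 3} --q--> {0, 1, 2, 3}  [new]
{2} --p--> {1, 2}  [new]
{2} --q--> {1, 2, 3}  [new]
{0, 1, 2} --p--> {0, 1, 2, 3}  [seen]
{0, 1, 2} --q--> {0, 1, 2, 3}  [seen]
{0, 1, 2, 3} --p--> {0, 1, 2, 3}  [seen]
{0, 1, 2, 3} --q--> {0, 1, 2, 3}  [seen]
{1, 2} --p--> {0, 1, 2, 3}  [seen]
{1, 2} --q--> {0, 1, 2, 3}  [seen]
{1, 2, 3} --p--> {0, 1, 2, 3}  [seen]
{1, 2, 3} --q--> {0, 1, 2, 3}  [seen]
Reachable DFA states: {0}, {2, 3}, {2}, {0, 1, 2}, {0, 1, 2, 3}, {1, 2}, {1, 2, 3}.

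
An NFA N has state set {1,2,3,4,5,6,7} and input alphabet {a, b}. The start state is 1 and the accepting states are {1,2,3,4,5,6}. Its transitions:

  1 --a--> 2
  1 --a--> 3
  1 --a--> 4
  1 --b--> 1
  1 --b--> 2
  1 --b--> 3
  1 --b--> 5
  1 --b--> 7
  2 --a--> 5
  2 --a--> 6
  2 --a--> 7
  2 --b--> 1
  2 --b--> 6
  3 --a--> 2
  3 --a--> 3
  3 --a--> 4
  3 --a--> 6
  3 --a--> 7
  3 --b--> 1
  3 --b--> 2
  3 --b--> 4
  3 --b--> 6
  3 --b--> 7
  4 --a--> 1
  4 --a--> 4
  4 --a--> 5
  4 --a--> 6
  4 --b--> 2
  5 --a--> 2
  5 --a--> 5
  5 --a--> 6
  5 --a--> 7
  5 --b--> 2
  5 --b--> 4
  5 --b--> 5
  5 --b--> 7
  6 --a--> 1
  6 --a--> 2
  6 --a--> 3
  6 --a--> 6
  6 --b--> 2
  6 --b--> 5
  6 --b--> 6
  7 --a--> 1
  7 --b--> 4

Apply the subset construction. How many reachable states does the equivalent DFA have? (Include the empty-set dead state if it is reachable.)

Start state of the DFA: {1}.
{1} --a--> {2,3,4}  [new]
{1} --b--> {1,2,3,5,7}  [new]
{2,3,4} --a--> {1,2,3,4,5,6,7}  [new]
{2,3,4} --b--> {1,2,4,6,7}  [new]
{1,2,3,5,7} --a--> {1,2,3,4,5,6,7}  [seen]
{1,2,3,5,7} --b--> {1,2,3,4,5,6,7}  [seen]
{1,2,3,4,5,6,7} --a--> {1,2,3,4,5,6,7}  [seen]
{1,2,3,4,5,6,7} --b--> {1,2,3,4,5,6,7}  [seen]
{1,2,4,6,7} --a--> {1,2,3,4,5,6,7}  [seen]
{1,2,4,6,7} --b--> {1,2,3,4,5,6,7}  [seen]
Reachable DFA states: {1}, {2,3,4}, {1,2,3,5,7}, {1,2,3,4,5,6,7}, {1,2,4,6,7}.

5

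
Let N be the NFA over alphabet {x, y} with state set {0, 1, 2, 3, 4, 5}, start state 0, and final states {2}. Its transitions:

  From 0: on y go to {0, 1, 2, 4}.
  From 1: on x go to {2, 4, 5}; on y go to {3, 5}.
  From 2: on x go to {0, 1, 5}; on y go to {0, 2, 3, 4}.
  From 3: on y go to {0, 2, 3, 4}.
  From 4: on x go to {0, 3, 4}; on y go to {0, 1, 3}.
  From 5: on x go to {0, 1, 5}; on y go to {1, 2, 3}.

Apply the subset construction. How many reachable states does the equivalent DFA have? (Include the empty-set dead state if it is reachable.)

Start state of the DFA: {0}.
{0} --x--> ∅  [new]
{0} --y--> {0, 1, 2, 4}  [new]
∅ --x--> ∅  [seen]
∅ --y--> ∅  [seen]
{0, 1, 2, 4} --x--> {0, 1, 2, 3, 4, 5}  [new]
{0, 1, 2, 4} --y--> {0, 1, 2, 3, 4, 5}  [seen]
{0, 1, 2, 3, 4, 5} --x--> {0, 1, 2, 3, 4, 5}  [seen]
{0, 1, 2, 3, 4, 5} --y--> {0, 1, 2, 3, 4, 5}  [seen]
Reachable DFA states: {0}, ∅, {0, 1, 2, 4}, {0, 1, 2, 3, 4, 5}.

4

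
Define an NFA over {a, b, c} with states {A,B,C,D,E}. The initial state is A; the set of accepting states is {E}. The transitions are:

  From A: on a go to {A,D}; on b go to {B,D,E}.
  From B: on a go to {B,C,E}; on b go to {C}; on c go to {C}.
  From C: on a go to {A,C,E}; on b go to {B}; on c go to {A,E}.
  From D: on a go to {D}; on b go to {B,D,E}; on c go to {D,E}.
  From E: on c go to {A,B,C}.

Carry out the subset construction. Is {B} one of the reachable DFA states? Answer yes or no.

no

Start state of the DFA: {A}.
{A} --a--> {A,D}  [new]
{A} --b--> {B,D,E}  [new]
{A} --c--> ∅  [new]
{A,D} --a--> {A,D}  [seen]
{A,D} --b--> {B,D,E}  [seen]
{A,D} --c--> {D,E}  [new]
{B,D,E} --a--> {B,C,D,E}  [new]
{B,D,E} --b--> {B,C,D,E}  [seen]
{B,D,E} --c--> {A,B,C,D,E}  [new]
∅ --a--> ∅  [seen]
∅ --b--> ∅  [seen]
∅ --c--> ∅  [seen]
{D,E} --a--> {D}  [new]
{D,E} --b--> {B,D,E}  [seen]
{D,E} --c--> {A,B,C,D,E}  [seen]
{B,C,D,E} --a--> {A,B,C,D,E}  [seen]
{B,C,D,E} --b--> {B,C,D,E}  [seen]
{B,C,D,E} --c--> {A,B,C,D,E}  [seen]
{A,B,C,D,E} --a--> {A,B,C,D,E}  [seen]
{A,B,C,D,E} --b--> {B,C,D,E}  [seen]
{A,B,C,D,E} --c--> {A,B,C,D,E}  [seen]
{D} --a--> {D}  [seen]
{D} --b--> {B,D,E}  [seen]
{D} --c--> {D,E}  [seen]
Reachable DFA states: {A}, {A,D}, {B,D,E}, ∅, {D,E}, {B,C,D,E}, {A,B,C,D,E}, {D}.
{B} is not among them.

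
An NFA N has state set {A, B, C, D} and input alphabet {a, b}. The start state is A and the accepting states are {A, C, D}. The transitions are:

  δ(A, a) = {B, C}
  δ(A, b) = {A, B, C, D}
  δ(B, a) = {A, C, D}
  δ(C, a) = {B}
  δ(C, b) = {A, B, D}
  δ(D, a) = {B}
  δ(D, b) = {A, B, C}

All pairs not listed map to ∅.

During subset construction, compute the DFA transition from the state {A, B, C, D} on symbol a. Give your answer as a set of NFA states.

δ(A,a) = {B, C}; δ(B,a) = {A, C, D}; δ(C,a) = {B}; δ(D,a) = {B}.
Union: {A, B, C, D}.

{A, B, C, D}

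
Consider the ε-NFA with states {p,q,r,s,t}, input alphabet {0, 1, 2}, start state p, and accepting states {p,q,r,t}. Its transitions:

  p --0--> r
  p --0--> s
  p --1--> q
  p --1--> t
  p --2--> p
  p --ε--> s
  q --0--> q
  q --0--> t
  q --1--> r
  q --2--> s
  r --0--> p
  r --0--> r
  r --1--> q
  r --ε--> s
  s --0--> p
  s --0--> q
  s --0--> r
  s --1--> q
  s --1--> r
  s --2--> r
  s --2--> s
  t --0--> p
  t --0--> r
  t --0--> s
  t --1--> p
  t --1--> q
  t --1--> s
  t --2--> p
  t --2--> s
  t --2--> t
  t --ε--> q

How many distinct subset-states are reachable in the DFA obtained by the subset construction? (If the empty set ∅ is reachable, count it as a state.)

Start state of the DFA: {p,s} (ε-closure of the NFA start).
{p,s} --0--> {p,q,r,s}  [new]
{p,s} --1--> {q,r,s,t}  [new]
{p,s} --2--> {p,r,s}  [new]
{p,q,r,s} --0--> {p,q,r,s,t}  [new]
{p,q,r,s} --1--> {q,r,s,t}  [seen]
{p,q,r,s} --2--> {p,r,s}  [seen]
{q,r,s,t} --0--> {p,q,r,s,t}  [seen]
{q,r,s,t} --1--> {p,q,r,s}  [seen]
{q,r,s,t} --2--> {p,q,r,s,t}  [seen]
{p,r,s} --0--> {p,q,r,s}  [seen]
{p,r,s} --1--> {q,r,s,t}  [seen]
{p,r,s} --2--> {p,r,s}  [seen]
{p,q,r,s,t} --0--> {p,q,r,s,t}  [seen]
{p,q,r,s,t} --1--> {p,q,r,s,t}  [seen]
{p,q,r,s,t} --2--> {p,q,r,s,t}  [seen]
Reachable DFA states: {p,s}, {p,q,r,s}, {q,r,s,t}, {p,r,s}, {p,q,r,s,t}.

5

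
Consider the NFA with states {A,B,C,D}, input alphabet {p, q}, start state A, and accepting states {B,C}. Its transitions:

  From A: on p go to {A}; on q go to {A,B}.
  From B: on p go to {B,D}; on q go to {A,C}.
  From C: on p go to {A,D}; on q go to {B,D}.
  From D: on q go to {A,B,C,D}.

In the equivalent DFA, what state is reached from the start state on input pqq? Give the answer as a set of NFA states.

{A,B,C}

Start: {A}.
δ(A,p) = {A}.
Union: {A}.
After p: {A}.
δ(A,q) = {A,B}.
Union: {A,B}.
After q: {A,B}.
δ(A,q) = {A,B}; δ(B,q) = {A,C}.
Union: {A,B,C}.
After q: {A,B,C}.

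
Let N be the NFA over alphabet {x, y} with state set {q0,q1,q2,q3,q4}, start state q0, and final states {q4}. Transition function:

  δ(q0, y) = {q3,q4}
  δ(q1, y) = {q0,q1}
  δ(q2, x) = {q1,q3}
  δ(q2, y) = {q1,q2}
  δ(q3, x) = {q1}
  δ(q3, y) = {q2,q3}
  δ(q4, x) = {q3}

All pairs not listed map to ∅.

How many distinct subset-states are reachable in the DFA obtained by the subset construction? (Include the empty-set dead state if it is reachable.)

11

Start state of the DFA: {q0}.
{q0} --x--> ∅  [new]
{q0} --y--> {q3,q4}  [new]
∅ --x--> ∅  [seen]
∅ --y--> ∅  [seen]
{q3,q4} --x--> {q1,q3}  [new]
{q3,q4} --y--> {q2,q3}  [new]
{q1,q3} --x--> {q1}  [new]
{q1,q3} --y--> {q0,q1,q2,q3}  [new]
{q2,q3} --x--> {q1,q3}  [seen]
{q2,q3} --y--> {q1,q2,q3}  [new]
{q1} --x--> ∅  [seen]
{q1} --y--> {q0,q1}  [new]
{q0,q1,q2,q3} --x--> {q1,q3}  [seen]
{q0,q1,q2,q3} --y--> {q0,q1,q2,q3,q4}  [new]
{q1,q2,q3} --x--> {q1,q3}  [seen]
{q1,q2,q3} --y--> {q0,q1,q2,q3}  [seen]
{q0,q1} --x--> ∅  [seen]
{q0,q1} --y--> {q0,q1,q3,q4}  [new]
{q0,q1,q2,q3,q4} --x--> {q1,q3}  [seen]
{q0,q1,q2,q3,q4} --y--> {q0,q1,q2,q3,q4}  [seen]
{q0,q1,q3,q4} --x--> {q1,q3}  [seen]
{q0,q1,q3,q4} --y--> {q0,q1,q2,q3,q4}  [seen]
Reachable DFA states: {q0}, ∅, {q3,q4}, {q1,q3}, {q2,q3}, {q1}, {q0,q1,q2,q3}, {q1,q2,q3}, {q0,q1}, {q0,q1,q2,q3,q4}, {q0,q1,q3,q4}.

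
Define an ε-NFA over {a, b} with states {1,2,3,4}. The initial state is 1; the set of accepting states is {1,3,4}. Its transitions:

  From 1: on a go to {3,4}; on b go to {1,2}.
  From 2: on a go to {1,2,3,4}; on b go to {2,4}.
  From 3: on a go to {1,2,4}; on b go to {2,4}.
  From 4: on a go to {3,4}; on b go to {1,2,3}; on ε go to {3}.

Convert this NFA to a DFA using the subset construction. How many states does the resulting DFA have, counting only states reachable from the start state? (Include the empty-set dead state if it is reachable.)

4

Start state of the DFA: {1} (ε-closure of the NFA start).
{1} --a--> {3,4}  [new]
{1} --b--> {1,2}  [new]
{3,4} --a--> {1,2,3,4}  [new]
{3,4} --b--> {1,2,3,4}  [seen]
{1,2} --a--> {1,2,3,4}  [seen]
{1,2} --b--> {1,2,3,4}  [seen]
{1,2,3,4} --a--> {1,2,3,4}  [seen]
{1,2,3,4} --b--> {1,2,3,4}  [seen]
Reachable DFA states: {1}, {3,4}, {1,2}, {1,2,3,4}.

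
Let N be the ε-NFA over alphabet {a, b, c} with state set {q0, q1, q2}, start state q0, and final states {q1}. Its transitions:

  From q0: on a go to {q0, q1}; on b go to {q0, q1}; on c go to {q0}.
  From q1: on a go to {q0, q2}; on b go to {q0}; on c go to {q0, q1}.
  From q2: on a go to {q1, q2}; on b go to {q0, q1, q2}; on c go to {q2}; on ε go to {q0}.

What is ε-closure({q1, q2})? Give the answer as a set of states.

Begin with {q1, q2}.
q2 →ε {q0}; add q0.
ε-closure = {q0, q1, q2}.

{q0, q1, q2}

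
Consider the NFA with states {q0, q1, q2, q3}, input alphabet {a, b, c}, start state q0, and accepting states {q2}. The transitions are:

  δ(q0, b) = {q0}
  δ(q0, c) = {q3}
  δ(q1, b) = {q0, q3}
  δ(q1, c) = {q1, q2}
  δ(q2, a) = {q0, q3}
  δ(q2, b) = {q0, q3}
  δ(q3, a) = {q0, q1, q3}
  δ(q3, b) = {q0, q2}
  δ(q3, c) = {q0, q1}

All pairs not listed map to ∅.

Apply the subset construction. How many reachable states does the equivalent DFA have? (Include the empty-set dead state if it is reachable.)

11

Start state of the DFA: {q0}.
{q0} --a--> ∅  [new]
{q0} --b--> {q0}  [seen]
{q0} --c--> {q3}  [new]
∅ --a--> ∅  [seen]
∅ --b--> ∅  [seen]
∅ --c--> ∅  [seen]
{q3} --a--> {q0, q1, q3}  [new]
{q3} --b--> {q0, q2}  [new]
{q3} --c--> {q0, q1}  [new]
{q0, q1, q3} --a--> {q0, q1, q3}  [seen]
{q0, q1, q3} --b--> {q0, q2, q3}  [new]
{q0, q1, q3} --c--> {q0, q1, q2, q3}  [new]
{q0, q2} --a--> {q0, q3}  [new]
{q0, q2} --b--> {q0, q3}  [seen]
{q0, q2} --c--> {q3}  [seen]
{q0, q1} --a--> ∅  [seen]
{q0, q1} --b--> {q0, q3}  [seen]
{q0, q1} --c--> {q1, q2, q3}  [new]
{q0, q2, q3} --a--> {q0, q1, q3}  [seen]
{q0, q2, q3} --b--> {q0, q2, q3}  [seen]
{q0, q2, q3} --c--> {q0, q1, q3}  [seen]
{q0, q1, q2, q3} --a--> {q0, q1, q3}  [seen]
{q0, q1, q2, q3} --b--> {q0, q2, q3}  [seen]
{q0, q1, q2, q3} --c--> {q0, q1, q2, q3}  [seen]
{q0, q3} --a--> {q0, q1, q3}  [seen]
{q0, q3} --b--> {q0, q2}  [seen]
{q0, q3} --c--> {q0, q1, q3}  [seen]
{q1, q2, q3} --a--> {q0, q1, q3}  [seen]
{q1, q2, q3} --b--> {q0, q2, q3}  [seen]
{q1, q2, q3} --c--> {q0, q1, q2}  [new]
{q0, q1, q2} --a--> {q0, q3}  [seen]
{q0, q1, q2} --b--> {q0, q3}  [seen]
{q0, q1, q2} --c--> {q1, q2, q3}  [seen]
Reachable DFA states: {q0}, ∅, {q3}, {q0, q1, q3}, {q0, q2}, {q0, q1}, {q0, q2, q3}, {q0, q1, q2, q3}, {q0, q3}, {q1, q2, q3}, {q0, q1, q2}.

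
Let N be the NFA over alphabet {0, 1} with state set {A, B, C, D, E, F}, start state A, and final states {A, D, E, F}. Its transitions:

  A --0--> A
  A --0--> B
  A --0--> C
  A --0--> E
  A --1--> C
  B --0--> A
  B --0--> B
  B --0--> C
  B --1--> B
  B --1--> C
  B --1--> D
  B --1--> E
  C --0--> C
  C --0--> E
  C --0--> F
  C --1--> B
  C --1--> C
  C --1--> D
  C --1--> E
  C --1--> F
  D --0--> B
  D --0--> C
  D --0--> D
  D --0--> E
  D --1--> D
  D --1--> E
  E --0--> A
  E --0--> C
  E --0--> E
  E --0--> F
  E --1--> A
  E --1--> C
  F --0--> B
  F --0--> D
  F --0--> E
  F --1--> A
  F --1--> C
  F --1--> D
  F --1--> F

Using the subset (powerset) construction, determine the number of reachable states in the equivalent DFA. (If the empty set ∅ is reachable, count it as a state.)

7

Start state of the DFA: {A}.
{A} --0--> {A, B, C, E}  [new]
{A} --1--> {C}  [new]
{A, B, C, E} --0--> {A, B, C, E, F}  [new]
{A, B, C, E} --1--> {A, B, C, D, E, F}  [new]
{C} --0--> {C, E, F}  [new]
{C} --1--> {B, C, D, E, F}  [new]
{A, B, C, E, F} --0--> {A, B, C, D, E, F}  [seen]
{A, B, C, E, F} --1--> {A, B, C, D, E, F}  [seen]
{A, B, C, D, E, F} --0--> {A, B, C, D, E, F}  [seen]
{A, B, C, D, E, F} --1--> {A, B, C, D, E, F}  [seen]
{C, E, F} --0--> {A, B, C, D, E, F}  [seen]
{C, E, F} --1--> {A, B, C, D, E, F}  [seen]
{B, C, D, E, F} --0--> {A, B, C, D, E, F}  [seen]
{B, C, D, E, F} --1--> {A, B, C, D, E, F}  [seen]
Reachable DFA states: {A}, {A, B, C, E}, {C}, {A, B, C, E, F}, {A, B, C, D, E, F}, {C, E, F}, {B, C, D, E, F}.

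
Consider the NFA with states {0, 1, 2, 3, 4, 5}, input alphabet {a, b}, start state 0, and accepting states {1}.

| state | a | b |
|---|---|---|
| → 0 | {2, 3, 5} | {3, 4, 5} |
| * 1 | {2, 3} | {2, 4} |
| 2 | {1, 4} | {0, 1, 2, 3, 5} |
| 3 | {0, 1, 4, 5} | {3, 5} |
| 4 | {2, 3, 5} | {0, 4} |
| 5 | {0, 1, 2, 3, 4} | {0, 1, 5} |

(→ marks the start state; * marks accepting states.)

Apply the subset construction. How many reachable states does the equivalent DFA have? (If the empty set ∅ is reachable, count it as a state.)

Start state of the DFA: {0}.
{0} --a--> {2, 3, 5}  [new]
{0} --b--> {3, 4, 5}  [new]
{2, 3, 5} --a--> {0, 1, 2, 3, 4, 5}  [new]
{2, 3, 5} --b--> {0, 1, 2, 3, 5}  [new]
{3, 4, 5} --a--> {0, 1, 2, 3, 4, 5}  [seen]
{3, 4, 5} --b--> {0, 1, 3, 4, 5}  [new]
{0, 1, 2, 3, 4, 5} --a--> {0, 1, 2, 3, 4, 5}  [seen]
{0, 1, 2, 3, 4, 5} --b--> {0, 1, 2, 3, 4, 5}  [seen]
{0, 1, 2, 3, 5} --a--> {0, 1, 2, 3, 4, 5}  [seen]
{0, 1, 2, 3, 5} --b--> {0, 1, 2, 3, 4, 5}  [seen]
{0, 1, 3, 4, 5} --a--> {0, 1, 2, 3, 4, 5}  [seen]
{0, 1, 3, 4, 5} --b--> {0, 1, 2, 3, 4, 5}  [seen]
Reachable DFA states: {0}, {2, 3, 5}, {3, 4, 5}, {0, 1, 2, 3, 4, 5}, {0, 1, 2, 3, 5}, {0, 1, 3, 4, 5}.

6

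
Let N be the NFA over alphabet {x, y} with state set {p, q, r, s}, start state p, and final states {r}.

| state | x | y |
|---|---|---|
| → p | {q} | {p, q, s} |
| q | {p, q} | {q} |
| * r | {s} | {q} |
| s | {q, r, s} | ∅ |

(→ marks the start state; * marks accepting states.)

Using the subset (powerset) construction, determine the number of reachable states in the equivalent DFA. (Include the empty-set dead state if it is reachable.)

5

Start state of the DFA: {p}.
{p} --x--> {q}  [new]
{p} --y--> {p, q, s}  [new]
{q} --x--> {p, q}  [new]
{q} --y--> {q}  [seen]
{p, q, s} --x--> {p, q, r, s}  [new]
{p, q, s} --y--> {p, q, s}  [seen]
{p, q} --x--> {p, q}  [seen]
{p, q} --y--> {p, q, s}  [seen]
{p, q, r, s} --x--> {p, q, r, s}  [seen]
{p, q, r, s} --y--> {p, q, s}  [seen]
Reachable DFA states: {p}, {q}, {p, q, s}, {p, q}, {p, q, r, s}.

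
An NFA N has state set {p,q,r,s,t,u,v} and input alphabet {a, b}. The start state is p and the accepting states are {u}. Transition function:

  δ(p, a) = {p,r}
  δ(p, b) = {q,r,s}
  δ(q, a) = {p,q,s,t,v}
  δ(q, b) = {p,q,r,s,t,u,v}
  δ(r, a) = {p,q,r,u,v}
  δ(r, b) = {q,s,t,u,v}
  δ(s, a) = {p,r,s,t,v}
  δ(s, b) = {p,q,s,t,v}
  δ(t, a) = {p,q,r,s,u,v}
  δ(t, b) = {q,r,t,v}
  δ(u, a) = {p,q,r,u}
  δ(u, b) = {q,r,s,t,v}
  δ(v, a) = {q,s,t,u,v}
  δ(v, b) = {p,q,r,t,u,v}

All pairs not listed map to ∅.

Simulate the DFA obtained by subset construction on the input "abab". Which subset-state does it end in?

{p,q,r,s,t,u,v}

Start: {p}.
δ(p,a) = {p,r}.
Union: {p,r}.
After a: {p,r}.
δ(p,b) = {q,r,s}; δ(r,b) = {q,s,t,u,v}.
Union: {q,r,s,t,u,v}.
After b: {q,r,s,t,u,v}.
δ(q,a) = {p,q,s,t,v}; δ(r,a) = {p,q,r,u,v}; δ(s,a) = {p,r,s,t,v}; δ(t,a) = {p,q,r,s,u,v}; δ(u,a) = {p,q,r,u}; δ(v,a) = {q,s,t,u,v}.
Union: {p,q,r,s,t,u,v}.
After a: {p,q,r,s,t,u,v}.
δ(p,b) = {q,r,s}; δ(q,b) = {p,q,r,s,t,u,v}; δ(r,b) = {q,s,t,u,v}; δ(s,b) = {p,q,s,t,v}; δ(t,b) = {q,r,t,v}; δ(u,b) = {q,r,s,t,v}; δ(v,b) = {p,q,r,t,u,v}.
Union: {p,q,r,s,t,u,v}.
After b: {p,q,r,s,t,u,v}.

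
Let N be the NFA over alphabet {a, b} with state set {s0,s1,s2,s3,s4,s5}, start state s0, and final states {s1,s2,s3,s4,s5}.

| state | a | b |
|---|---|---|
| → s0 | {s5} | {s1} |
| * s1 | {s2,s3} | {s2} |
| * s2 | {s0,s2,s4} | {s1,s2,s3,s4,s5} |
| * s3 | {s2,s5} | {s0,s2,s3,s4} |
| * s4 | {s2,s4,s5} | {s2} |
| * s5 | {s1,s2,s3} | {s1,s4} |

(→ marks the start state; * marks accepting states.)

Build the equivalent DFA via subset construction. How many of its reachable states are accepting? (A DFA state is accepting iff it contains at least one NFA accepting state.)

Start state of the DFA: {s0}.
{s0} --a--> {s5}  [new]
{s0} --b--> {s1}  [new]
{s5} --a--> {s1,s2,s3}  [new]
{s5} --b--> {s1,s4}  [new]
{s1} --a--> {s2,s3}  [new]
{s1} --b--> {s2}  [new]
{s1,s2,s3} --a--> {s0,s2,s3,s4,s5}  [new]
{s1,s2,s3} --b--> {s0,s1,s2,s3,s4,s5}  [new]
{s1,s4} --a--> {s2,s3,s4,s5}  [new]
{s1,s4} --b--> {s2}  [seen]
{s2,s3} --a--> {s0,s2,s4,s5}  [new]
{s2,s3} --b--> {s0,s1,s2,s3,s4,s5}  [seen]
{s2} --a--> {s0,s2,s4}  [new]
{s2} --b--> {s1,s2,s3,s4,s5}  [new]
{s0,s2,s3,s4,s5} --a--> {s0,s1,s2,s3,s4,s5}  [seen]
{s0,s2,s3,s4,s5} --b--> {s0,s1,s2,s3,s4,s5}  [seen]
{s0,s1,s2,s3,s4,s5} --a--> {s0,s1,s2,s3,s4,s5}  [seen]
{s0,s1,s2,s3,s4,s5} --b--> {s0,s1,s2,s3,s4,s5}  [seen]
{s2,s3,s4,s5} --a--> {s0,s1,s2,s3,s4,s5}  [seen]
{s2,s3,s4,s5} --b--> {s0,s1,s2,s3,s4,s5}  [seen]
{s0,s2,s4,s5} --a--> {s0,s1,s2,s3,s4,s5}  [seen]
{s0,s2,s4,s5} --b--> {s1,s2,s3,s4,s5}  [seen]
{s0,s2,s4} --a--> {s0,s2,s4,s5}  [seen]
{s0,s2,s4} --b--> {s1,s2,s3,s4,s5}  [seen]
{s1,s2,s3,s4,s5} --a--> {s0,s1,s2,s3,s4,s5}  [seen]
{s1,s2,s3,s4,s5} --b--> {s0,s1,s2,s3,s4,s5}  [seen]
Reachable DFA states: {s0}, {s5}, {s1}, {s1,s2,s3}, {s1,s4}, {s2,s3}, {s2}, {s0,s2,s3,s4,s5}, {s0,s1,s2,s3,s4,s5}, {s2,s3,s4,s5}, {s0,s2,s4,s5}, {s0,s2,s4}, {s1,s2,s3,s4,s5}.
Accepting DFA states (contain an NFA accepting state): {s5}, {s1}, {s1,s2,s3}, {s1,s4}, {s2,s3}, {s2}, {s0,s2,s3,s4,s5}, {s0,s1,s2,s3,s4,s5}, {s2,s3,s4,s5}, {s0,s2,s4,s5}, {s0,s2,s4}, {s1,s2,s3,s4,s5}.

12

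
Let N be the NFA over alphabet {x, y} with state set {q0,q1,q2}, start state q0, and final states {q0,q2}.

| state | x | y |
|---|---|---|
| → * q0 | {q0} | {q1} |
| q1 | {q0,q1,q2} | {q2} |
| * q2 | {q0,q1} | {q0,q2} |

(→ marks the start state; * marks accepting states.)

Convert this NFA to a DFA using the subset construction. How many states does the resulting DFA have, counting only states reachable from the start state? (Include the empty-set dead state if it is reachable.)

7

Start state of the DFA: {q0}.
{q0} --x--> {q0}  [seen]
{q0} --y--> {q1}  [new]
{q1} --x--> {q0,q1,q2}  [new]
{q1} --y--> {q2}  [new]
{q0,q1,q2} --x--> {q0,q1,q2}  [seen]
{q0,q1,q2} --y--> {q0,q1,q2}  [seen]
{q2} --x--> {q0,q1}  [new]
{q2} --y--> {q0,q2}  [new]
{q0,q1} --x--> {q0,q1,q2}  [seen]
{q0,q1} --y--> {q1,q2}  [new]
{q0,q2} --x--> {q0,q1}  [seen]
{q0,q2} --y--> {q0,q1,q2}  [seen]
{q1,q2} --x--> {q0,q1,q2}  [seen]
{q1,q2} --y--> {q0,q2}  [seen]
Reachable DFA states: {q0}, {q1}, {q0,q1,q2}, {q2}, {q0,q1}, {q0,q2}, {q1,q2}.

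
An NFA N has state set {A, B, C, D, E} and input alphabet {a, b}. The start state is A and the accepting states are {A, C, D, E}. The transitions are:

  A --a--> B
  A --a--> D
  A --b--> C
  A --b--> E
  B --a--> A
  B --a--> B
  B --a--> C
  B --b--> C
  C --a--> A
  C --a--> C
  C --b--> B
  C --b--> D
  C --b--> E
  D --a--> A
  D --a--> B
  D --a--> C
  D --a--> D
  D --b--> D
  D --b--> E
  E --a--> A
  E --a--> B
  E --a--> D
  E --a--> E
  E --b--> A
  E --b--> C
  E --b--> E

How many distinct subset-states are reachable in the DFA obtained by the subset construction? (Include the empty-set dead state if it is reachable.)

Start state of the DFA: {A}.
{A} --a--> {B, D}  [new]
{A} --b--> {C, E}  [new]
{B, D} --a--> {A, B, C, D}  [new]
{B, D} --b--> {C, D, E}  [new]
{C, E} --a--> {A, B, C, D, E}  [new]
{C, E} --b--> {A, B, C, D, E}  [seen]
{A, B, C, D} --a--> {A, B, C, D}  [seen]
{A, B, C, D} --b--> {B, C, D, E}  [new]
{C, D, E} --a--> {A, B, C, D, E}  [seen]
{C, D, E} --b--> {A, B, C, D, E}  [seen]
{A, B, C, D, E} --a--> {A, B, C, D, E}  [seen]
{A, B, C, D, E} --b--> {A, B, C, D, E}  [seen]
{B, C, D, E} --a--> {A, B, C, D, E}  [seen]
{B, C, D, E} --b--> {A, B, C, D, E}  [seen]
Reachable DFA states: {A}, {B, D}, {C, E}, {A, B, C, D}, {C, D, E}, {A, B, C, D, E}, {B, C, D, E}.

7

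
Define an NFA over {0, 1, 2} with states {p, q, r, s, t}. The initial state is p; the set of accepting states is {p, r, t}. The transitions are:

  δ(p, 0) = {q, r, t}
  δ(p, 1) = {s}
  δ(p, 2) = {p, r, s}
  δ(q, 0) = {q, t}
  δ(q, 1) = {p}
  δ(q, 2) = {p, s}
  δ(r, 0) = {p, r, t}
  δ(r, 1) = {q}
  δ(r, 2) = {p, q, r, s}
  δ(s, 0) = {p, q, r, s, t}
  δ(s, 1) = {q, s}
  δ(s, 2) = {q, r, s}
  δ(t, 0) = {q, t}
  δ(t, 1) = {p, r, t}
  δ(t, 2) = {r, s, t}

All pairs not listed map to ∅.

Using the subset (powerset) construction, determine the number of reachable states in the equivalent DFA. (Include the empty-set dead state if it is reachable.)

10

Start state of the DFA: {p}.
{p} --0--> {q, r, t}  [new]
{p} --1--> {s}  [new]
{p} --2--> {p, r, s}  [new]
{q, r, t} --0--> {p, q, r, t}  [new]
{q, r, t} --1--> {p, q, r, t}  [seen]
{q, r, t} --2--> {p, q, r, s, t}  [new]
{s} --0--> {p, q, r, s, t}  [seen]
{s} --1--> {q, s}  [new]
{s} --2--> {q, r, s}  [new]
{p, r, s} --0--> {p, q, r, s, t}  [seen]
{p, r, s} --1--> {q, s}  [seen]
{p, r, s} --2--> {p, q, r, s}  [new]
{p, q, r, t} --0--> {p, q, r, t}  [seen]
{p, q, r, t} --1--> {p, q, r, s, t}  [seen]
{p, q, r, t} --2--> {p, q, r, s, t}  [seen]
{p, q, r, s, t} --0--> {p, q, r, s, t}  [seen]
{p, q, r, s, t} --1--> {p, q, r, s, t}  [seen]
{p, q, r, s, t} --2--> {p, q, r, s, t}  [seen]
{q, s} --0--> {p, q, r, s, t}  [seen]
{q, s} --1--> {p, q, s}  [new]
{q, s} --2--> {p, q, r, s}  [seen]
{q, r, s} --0--> {p, q, r, s, t}  [seen]
{q, r, s} --1--> {p, q, s}  [seen]
{q, r, s} --2--> {p, q, r, s}  [seen]
{p, q, r, s} --0--> {p, q, r, s, t}  [seen]
{p, q, r, s} --1--> {p, q, s}  [seen]
{p, q, r, s} --2--> {p, q, r, s}  [seen]
{p, q, s} --0--> {p, q, r, s, t}  [seen]
{p, q, s} --1--> {p, q, s}  [seen]
{p, q, s} --2--> {p, q, r, s}  [seen]
Reachable DFA states: {p}, {q, r, t}, {s}, {p, r, s}, {p, q, r, t}, {p, q, r, s, t}, {q, s}, {q, r, s}, {p, q, r, s}, {p, q, s}.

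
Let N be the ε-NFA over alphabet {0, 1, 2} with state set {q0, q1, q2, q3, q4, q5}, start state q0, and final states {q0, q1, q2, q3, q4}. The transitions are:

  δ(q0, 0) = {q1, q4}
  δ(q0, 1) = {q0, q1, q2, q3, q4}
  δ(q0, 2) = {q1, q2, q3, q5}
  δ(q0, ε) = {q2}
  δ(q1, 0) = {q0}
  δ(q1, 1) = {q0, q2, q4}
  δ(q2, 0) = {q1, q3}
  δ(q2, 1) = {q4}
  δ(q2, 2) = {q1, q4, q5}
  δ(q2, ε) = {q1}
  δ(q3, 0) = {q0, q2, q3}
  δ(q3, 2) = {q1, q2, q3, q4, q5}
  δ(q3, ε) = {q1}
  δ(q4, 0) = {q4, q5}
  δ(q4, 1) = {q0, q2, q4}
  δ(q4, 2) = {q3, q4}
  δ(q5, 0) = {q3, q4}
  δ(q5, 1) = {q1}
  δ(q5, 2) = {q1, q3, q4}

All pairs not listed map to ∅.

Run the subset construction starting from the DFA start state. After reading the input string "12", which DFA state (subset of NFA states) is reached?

{q1, q2, q3, q4, q5}

Start: {q0, q1, q2}.
δ(q0,1) = {q0, q1, q2, q3, q4}; δ(q1,1) = {q0, q2, q4}; δ(q2,1) = {q4}.
Union: {q0, q1, q2, q3, q4}.
After 1: {q0, q1, q2, q3, q4}.
δ(q0,2) = {q1, q2, q3, q5}; δ(q1,2) = ∅; δ(q2,2) = {q1, q4, q5}; δ(q3,2) = {q1, q2, q3, q4, q5}; δ(q4,2) = {q3, q4}.
Union: {q1, q2, q3, q4, q5}.
After 2: {q1, q2, q3, q4, q5}.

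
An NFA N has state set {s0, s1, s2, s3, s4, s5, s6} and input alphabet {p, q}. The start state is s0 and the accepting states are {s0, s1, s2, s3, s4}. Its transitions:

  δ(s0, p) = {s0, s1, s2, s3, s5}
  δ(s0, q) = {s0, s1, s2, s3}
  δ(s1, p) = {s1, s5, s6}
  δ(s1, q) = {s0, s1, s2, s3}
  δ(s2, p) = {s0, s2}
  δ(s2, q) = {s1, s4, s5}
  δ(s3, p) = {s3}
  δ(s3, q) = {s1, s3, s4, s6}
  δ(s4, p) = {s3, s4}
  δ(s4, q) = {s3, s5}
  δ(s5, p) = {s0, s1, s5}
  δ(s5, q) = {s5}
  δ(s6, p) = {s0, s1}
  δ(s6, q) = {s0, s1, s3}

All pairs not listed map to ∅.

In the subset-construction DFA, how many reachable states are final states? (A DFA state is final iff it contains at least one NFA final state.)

5

Start state of the DFA: {s0}.
{s0} --p--> {s0, s1, s2, s3, s5}  [new]
{s0} --q--> {s0, s1, s2, s3}  [new]
{s0, s1, s2, s3, s5} --p--> {s0, s1, s2, s3, s5, s6}  [new]
{s0, s1, s2, s3, s5} --q--> {s0, s1, s2, s3, s4, s5, s6}  [new]
{s0, s1, s2, s3} --p--> {s0, s1, s2, s3, s5, s6}  [seen]
{s0, s1, s2, s3} --q--> {s0, s1, s2, s3, s4, s5, s6}  [seen]
{s0, s1, s2, s3, s5, s6} --p--> {s0, s1, s2, s3, s5, s6}  [seen]
{s0, s1, s2, s3, s5, s6} --q--> {s0, s1, s2, s3, s4, s5, s6}  [seen]
{s0, s1, s2, s3, s4, s5, s6} --p--> {s0, s1, s2, s3, s4, s5, s6}  [seen]
{s0, s1, s2, s3, s4, s5, s6} --q--> {s0, s1, s2, s3, s4, s5, s6}  [seen]
Reachable DFA states: {s0}, {s0, s1, s2, s3, s5}, {s0, s1, s2, s3}, {s0, s1, s2, s3, s5, s6}, {s0, s1, s2, s3, s4, s5, s6}.
Accepting DFA states (contain an NFA accepting state): {s0}, {s0, s1, s2, s3, s5}, {s0, s1, s2, s3}, {s0, s1, s2, s3, s5, s6}, {s0, s1, s2, s3, s4, s5, s6}.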